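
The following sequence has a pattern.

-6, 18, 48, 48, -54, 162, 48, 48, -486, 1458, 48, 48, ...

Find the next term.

Reading positions in blocks of 4 reveals the pattern AABB — 2 tracks woven together.
Track A = -6, 18, -54, 162, -486, 1458: geometric, ×-3 each step.
Track B = 48, 48, 48, 48, 48, 48: always 48.
The 13th slot belongs to track A; its 7th term is -4374.

-4374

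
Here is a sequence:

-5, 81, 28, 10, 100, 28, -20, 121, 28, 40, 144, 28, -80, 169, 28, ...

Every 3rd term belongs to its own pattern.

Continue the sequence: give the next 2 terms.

Split by position mod 3: positions 1, 4, 7, … form one track, and each other residue class forms its own.
Track A: -5, 10, -20, 40, -80 — geometric with ratio -2.
Track B: 81, 100, 121, 144, 169 — consecutive squares n² from n = 9.
Track C: 28, 28, 28, 28, 28 — the constant sequence 28.
The 16th slot belongs to track A; its 6th term is 160.
The 17th slot belongs to track B; its 6th term is 196.

160, 196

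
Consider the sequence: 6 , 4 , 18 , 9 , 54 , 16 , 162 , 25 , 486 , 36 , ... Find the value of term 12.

49

Odd-indexed and even-indexed terms follow separate rules.
Track A = 6, 18, 54, 162, 486: geometric, ×3 each step.
Track B = 4, 9, 16, 25, 36: consecutive squares n² from n = 2.
Position 12 → track B, term 6 = 49.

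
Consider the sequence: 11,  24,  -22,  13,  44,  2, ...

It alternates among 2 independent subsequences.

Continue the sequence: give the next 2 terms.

-88, -9

The terms cycle through 2 interleaved subsequences.
Track A: 11, -22, 44 — geometric with ratio -2.
Track B: 24, 13, 2 — subtracting 11 each time.
Position 7 → track A, term 4 = -88.
Position 8 → track B, term 4 = -9.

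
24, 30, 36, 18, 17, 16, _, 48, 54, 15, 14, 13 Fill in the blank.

The slot pattern repeats as AAABBB (period 6), so there are 2 interleaved tracks.
Track A is 24, 30, 36, ?, 48, 54, which is arithmetic, step +6.
Track B is 18, 17, 16, 15, 14, 13, which is arithmetic with common difference −1.
So the missing entry in track A is 42.

42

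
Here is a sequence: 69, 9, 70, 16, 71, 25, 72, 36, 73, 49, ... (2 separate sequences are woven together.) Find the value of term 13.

Split by position mod 2 into 2 tracks.
Track A: 69, 70, 71, 72, 73 (adding 1 each time).
Track B: 9, 16, 25, 36, 49 (perfect squares starting at 3²).
Position 13 falls in track A as its term 7, giving 75.

75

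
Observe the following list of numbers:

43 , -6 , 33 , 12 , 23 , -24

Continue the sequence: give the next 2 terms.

The terms cycle through 2 interleaved subsequences.
Track A = 43, 33, 23: subtracting 10 each time.
Track B = -6, 12, -24: geometric, ×-2 each step.
Position 7 falls in track A as its term 4, giving 13.
Position 8 falls in track B as its term 4, giving 48.

13, 48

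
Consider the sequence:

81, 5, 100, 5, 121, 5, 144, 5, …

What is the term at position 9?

Positions 1, 3, 5, … form one subsequence and positions 2, 4, 6, … form another.
Track A is 81, 100, 121, 144, which is perfect squares starting at 9².
Track B is 5, 5, 5, 5, which is the constant sequence 5.
Term 9 comes from track A (its 5th entry): 169.

169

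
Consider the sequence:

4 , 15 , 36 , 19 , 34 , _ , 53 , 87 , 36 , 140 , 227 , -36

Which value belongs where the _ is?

The slot pattern repeats as AAB (period 3), so there are 2 interleaved tracks.
Track A: 4, 15, 19, 34, 53, 87, 140, 227. Fibonacci-style (each term is the sum of the two before it).
Track B: 36, ?, 36, -36. The oscillation 36·(−1)^(n+1).
The gap is track B's term 2; the rule gives -36.

-36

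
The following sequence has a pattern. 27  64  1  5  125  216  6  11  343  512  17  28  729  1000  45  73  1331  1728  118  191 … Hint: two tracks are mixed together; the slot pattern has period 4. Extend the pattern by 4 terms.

2197, 2744, 309, 500

The slot pattern repeats as AABB (period 4), so there are 2 interleaved tracks.
Track A: 27, 64, 125, 216, 343, 512, 729, 1000, 1331, 1728. Perfect cubes starting at 3³.
Track B: 1, 5, 6, 11, 17, 28, 45, 73, 118, 191. A Fibonacci-like recurrence a_n = a_{n-1} + a_{n-2}.
Term 21 comes from track A (its 11th entry): 2197.
Position 22 → track A, term 12 = 2744.
Position 23 → track B, term 11 = 309.
Position 24 → track B, term 12 = 500.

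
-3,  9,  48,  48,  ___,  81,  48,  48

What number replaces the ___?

The slot pattern repeats as AABB (period 4), so there are 2 interleaved tracks.
Stream A is -3, 9, ?, 81, which is geometric with ratio -3.
Stream B is 48, 48, 48, 48, which is the constant sequence 48.
So the missing entry in stream A is -27.

-27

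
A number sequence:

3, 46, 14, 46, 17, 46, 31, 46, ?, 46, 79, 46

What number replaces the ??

The terms cycle through 2 interleaved subsequences.
Track A: 3, 14, 17, 31, ?, 79 — Fibonacci-style (each term is the sum of the two before it).
Track B: 46, 46, 46, 46, 46, 46 — always 46.
Filling track A at index 5 by its rule yields 48.

48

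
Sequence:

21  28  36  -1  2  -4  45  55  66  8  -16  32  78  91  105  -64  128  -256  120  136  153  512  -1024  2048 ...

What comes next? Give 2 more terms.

171, 190

Reading positions in blocks of 6 reveals the pattern AAABBB — 2 tracks woven together.
Subsequence A: 21, 28, 36, 45, 55, 66, 78, 91, 105, 120, 136, 153 — triangular numbers starting at T_6.
Subsequence B: -1, 2, -4, 8, -16, 32, -64, 128, -256, 512, -1024, 2048 — geometric, ×-2 each step.
Position 25 → subsequence A, term 13 = 171.
Position 26 falls in subsequence A as its term 14, giving 190.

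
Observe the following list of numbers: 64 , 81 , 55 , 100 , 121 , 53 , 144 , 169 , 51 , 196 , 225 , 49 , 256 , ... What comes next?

289

Reading positions in blocks of 3 reveals the pattern AAB — 2 tracks woven together.
Track A: 64, 81, 100, 121, 144, 169, 196, 225, 256. The squares 8², 9², 10², ….
Track B: 55, 53, 51, 49. Linear: a_n = 57 − 2·n.
The 14th slot belongs to track A; its 10th term is 289.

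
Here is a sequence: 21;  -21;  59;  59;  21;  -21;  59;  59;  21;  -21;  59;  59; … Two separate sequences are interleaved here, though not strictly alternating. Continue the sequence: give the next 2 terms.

21, -21

The slot pattern repeats as AABB (period 4), so there are 2 interleaved tracks.
Subsequence A is 21, -21, 21, -21, 21, -21, which is the oscillation 21·(−1)^(n+1).
Subsequence B is 59, 59, 59, 59, 59, 59, which is always 59.
Position 13 → subsequence A, term 7 = 21.
Position 14 → subsequence A, term 8 = -21.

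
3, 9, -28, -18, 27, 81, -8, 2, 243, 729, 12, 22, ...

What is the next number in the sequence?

2187

Positions follow the repeating pattern AABB; grouping by letter gives 2 tracks.
Track A: 3, 9, 27, 81, 243, 729 (powers 3^1, 3^2, 3^3, …).
Track B: -28, -18, -8, 2, 12, 22 (arithmetic, step +10).
Position 13 falls in track A as its term 7, giving 2187.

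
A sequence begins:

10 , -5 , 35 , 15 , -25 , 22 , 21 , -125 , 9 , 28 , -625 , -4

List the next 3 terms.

Split by position mod 3 into 3 tracks.
Stream A: 10, 15, 21, 28 (triangular numbers starting at T_4).
Stream B: -5, -25, -125, -625 (geometric, ×5 each step).
Stream C: 35, 22, 9, -4 (linear: a_n = 48 − 13·n).
Term 13 comes from stream A (its 5th entry): 36.
Position 14 → stream B, term 5 = -3125.
Position 15 falls in stream C as its term 5, giving -17.

36, -3125, -17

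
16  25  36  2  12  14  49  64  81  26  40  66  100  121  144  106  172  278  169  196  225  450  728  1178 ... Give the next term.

The slot pattern repeats as AAABBB (period 6), so there are 2 interleaved tracks.
Stream A: 16, 25, 36, 49, 64, 81, 100, 121, 144, 169, 196, 225 (perfect squares starting at 4²).
Stream B: 2, 12, 14, 26, 40, 66, 106, 172, 278, 450, 728, 1178 (Fibonacci-style (each term is the sum of the two before it)).
Position 25 falls in stream A as its term 13, giving 256.

256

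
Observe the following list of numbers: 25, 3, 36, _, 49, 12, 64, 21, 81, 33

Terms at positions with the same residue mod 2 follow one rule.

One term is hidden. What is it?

Odd-indexed and even-indexed terms follow separate rules.
Stream A is 25, 36, 49, 64, 81, which is consecutive squares n² from n = 5.
Stream B is 3, ?, 12, 21, 33, which is a Fibonacci-like recurrence a_n = a_{n-1} + a_{n-2}.
So the missing entry in stream B is 9.

9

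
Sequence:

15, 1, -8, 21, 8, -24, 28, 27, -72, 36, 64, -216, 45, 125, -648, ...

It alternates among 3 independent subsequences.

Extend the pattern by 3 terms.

55, 216, -1944

The terms cycle through 3 interleaved subsequences.
Stream A = 15, 21, 28, 36, 45: triangular numbers starting at T_5.
Stream B = 1, 8, 27, 64, 125: perfect cubes starting at 1³.
Stream C = -8, -24, -72, -216, -648: a geometric progression (common ratio 3).
Position 16 → stream A, term 6 = 55.
Position 17 falls in stream B as its term 6, giving 216.
Term 18 comes from stream C (its 6th entry): -1944.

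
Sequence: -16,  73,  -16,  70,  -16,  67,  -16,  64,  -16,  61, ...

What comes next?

-16

Split by position mod 2 into 2 tracks.
Track A: -16, -16, -16, -16, -16 (constant -16).
Track B: 73, 70, 67, 64, 61 (arithmetic with common difference −3).
Position 11 falls in track A as its term 6, giving -16.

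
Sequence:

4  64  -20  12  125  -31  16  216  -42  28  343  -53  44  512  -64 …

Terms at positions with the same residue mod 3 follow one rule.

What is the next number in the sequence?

Split by position mod 3: positions 1, 4, 7, … form one track, and each other residue class forms its own.
Track A is 4, 12, 16, 28, 44, which is Fibonacci-style (each term is the sum of the two before it).
Track B is 64, 125, 216, 343, 512, which is consecutive cubes n³ from n = 4.
Track C is -20, -31, -42, -53, -64, which is linear: a_n = -9 − 11·n.
Position 16 falls in track A as its term 6, giving 72.

72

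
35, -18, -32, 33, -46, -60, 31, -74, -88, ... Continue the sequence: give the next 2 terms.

The slot pattern repeats as ABB (period 3), so there are 2 interleaved tracks.
Subsequence A is 35, 33, 31, which is arithmetic, step −2.
Subsequence B is -18, -32, -46, -60, -74, -88, which is arithmetic, step −14.
The 10th slot belongs to subsequence A; its 4th term is 29.
Position 11 → subsequence B, term 7 = -102.

29, -102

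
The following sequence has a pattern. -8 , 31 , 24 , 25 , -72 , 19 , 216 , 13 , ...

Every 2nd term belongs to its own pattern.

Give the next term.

Odd-indexed and even-indexed terms follow separate rules.
Track A: -8, 24, -72, 216. Geometric with ratio -3.
Track B: 31, 25, 19, 13. Arithmetic, step −6.
The 9th slot belongs to track A; its 5th term is -648.

-648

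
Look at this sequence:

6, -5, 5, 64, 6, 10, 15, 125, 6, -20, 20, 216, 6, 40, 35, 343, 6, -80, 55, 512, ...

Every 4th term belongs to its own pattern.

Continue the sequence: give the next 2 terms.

Split by position mod 4 into 4 tracks.
Track A is 6, 6, 6, 6, 6, which is the constant sequence 6.
Track B is -5, 10, -20, 40, -80, which is geometric with ratio -2.
Track C is 5, 15, 20, 35, 55, which is a Fibonacci-like recurrence a_n = a_{n-1} + a_{n-2}.
Track D is 64, 125, 216, 343, 512, which is perfect cubes starting at 4³.
Position 21 falls in track A as its term 6, giving 6.
Position 22 falls in track B as its term 6, giving 160.

6, 160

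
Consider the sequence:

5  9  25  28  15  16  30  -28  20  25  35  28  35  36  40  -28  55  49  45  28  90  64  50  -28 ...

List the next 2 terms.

145, 81

Read the sequence 4 terms at a time; column i is its own pattern.
Track A: 5, 15, 20, 35, 55, 90 (each term equals the sum of the previous two).
Track B: 9, 16, 25, 36, 49, 64 (the squares 3², 4², 5², …).
Track C: 25, 30, 35, 40, 45, 50 (arithmetic, step +5).
Track D: 28, -28, 28, -28, 28, -28 (the oscillation 28·(−1)^(n+1)).
Term 25 comes from track A (its 7th entry): 145.
Term 26 comes from track B (its 7th entry): 81.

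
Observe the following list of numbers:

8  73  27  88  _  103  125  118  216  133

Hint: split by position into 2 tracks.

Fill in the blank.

Odd-indexed and even-indexed terms follow separate rules.
Subsequence A is 8, 27, ?, 125, 216, which is consecutive cubes n³ from n = 2.
Subsequence B is 73, 88, 103, 118, 133, which is linear: a_n = 58 + 15·n.
Filling subsequence A at index 3 by its rule yields 64.

64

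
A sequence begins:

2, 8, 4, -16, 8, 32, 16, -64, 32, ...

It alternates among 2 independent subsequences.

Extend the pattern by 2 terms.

Positions 1, 3, 5, … form one subsequence and positions 2, 4, 6, … form another.
Subsequence A = 2, 4, 8, 16, 32: successive powers of 2.
Subsequence B = 8, -16, 32, -64: geometric, ×-2 each step.
Term 10 comes from subsequence B (its 5th entry): 128.
The 11th slot belongs to subsequence A; its 6th term is 64.

128, 64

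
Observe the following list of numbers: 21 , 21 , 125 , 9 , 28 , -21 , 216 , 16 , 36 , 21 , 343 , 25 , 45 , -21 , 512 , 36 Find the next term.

55

Split by position mod 4 into 4 tracks.
Stream A is 21, 28, 36, 45, which is the triangular numbers T_6, T_7, ….
Stream B is 21, -21, 21, -21, which is the oscillation 21·(−1)^(n+1).
Stream C is 125, 216, 343, 512, which is perfect cubes starting at 5³.
Stream D is 9, 16, 25, 36, which is the squares 3², 4², 5², ….
Position 17 falls in stream A as its term 5, giving 55.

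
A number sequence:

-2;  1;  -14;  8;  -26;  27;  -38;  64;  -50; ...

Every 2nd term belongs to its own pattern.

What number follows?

Positions 1, 3, 5, … form one subsequence and positions 2, 4, 6, … form another.
Subsequence A: -2, -14, -26, -38, -50 (subtracting 12 each time).
Subsequence B: 1, 8, 27, 64 (the cubes 1³, 2³, 3³, …).
Position 10 falls in subsequence B as its term 5, giving 125.

125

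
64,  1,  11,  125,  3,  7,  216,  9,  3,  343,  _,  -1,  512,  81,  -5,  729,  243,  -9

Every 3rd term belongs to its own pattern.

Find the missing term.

The terms cycle through 3 interleaved subsequences.
Track A: 64, 125, 216, 343, 512, 729 (perfect cubes starting at 4³).
Track B: 1, 3, 9, ?, 81, 243 (powers of 3).
Track C: 11, 7, 3, -1, -5, -9 (subtracting 4 each time).
Track B's pattern makes the blank 27.

27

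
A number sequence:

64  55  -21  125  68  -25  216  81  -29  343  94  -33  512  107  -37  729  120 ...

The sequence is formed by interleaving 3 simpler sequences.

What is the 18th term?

-41

Split by position mod 3 into 3 tracks.
Track A: 64, 125, 216, 343, 512, 729. The cubes 4³, 5³, 6³, ….
Track B: 55, 68, 81, 94, 107, 120. Linear: a_n = 42 + 13·n.
Track C: -21, -25, -29, -33, -37. Linear: a_n = -17 − 4·n.
The 18th slot belongs to track C; its 6th term is -41.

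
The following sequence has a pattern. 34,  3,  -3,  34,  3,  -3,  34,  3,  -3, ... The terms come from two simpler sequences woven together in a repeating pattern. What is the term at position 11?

3

Reading positions in blocks of 3 reveals the pattern ABB — 2 tracks woven together.
Track A: 34, 34, 34 (the constant sequence 34).
Track B: 3, -3, 3, -3, 3, -3 (the oscillation 3·(−1)^(n+1)).
The 11th slot belongs to track B; its 7th term is 3.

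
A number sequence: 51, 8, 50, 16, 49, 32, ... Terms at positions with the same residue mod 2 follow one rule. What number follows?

Taking every 2nd term gives 2 separate tracks.
Track A: 51, 50, 49 — arithmetic with common difference −1.
Track B: 8, 16, 32 — powers of 2.
Position 7 → track A, term 4 = 48.

48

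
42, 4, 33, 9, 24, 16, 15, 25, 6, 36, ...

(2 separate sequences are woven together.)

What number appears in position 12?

Odd-indexed and even-indexed terms follow separate rules.
Track A: 42, 33, 24, 15, 6. Subtracting 9 each time.
Track B: 4, 9, 16, 25, 36. Consecutive squares n² from n = 2.
Position 12 falls in track B as its term 6, giving 49.

49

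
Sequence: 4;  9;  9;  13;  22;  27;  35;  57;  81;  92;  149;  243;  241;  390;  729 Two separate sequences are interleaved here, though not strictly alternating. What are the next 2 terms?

The slot pattern repeats as AAB (period 3), so there are 2 interleaved tracks.
Track A is 4, 9, 13, 22, 35, 57, 92, 149, 241, 390, which is a Fibonacci-like recurrence a_n = a_{n-1} + a_{n-2}.
Track B is 9, 27, 81, 243, 729, which is powers 3^2, 3^3, 3^4, ….
Position 16 → track A, term 11 = 631.
Position 17 → track A, term 12 = 1021.

631, 1021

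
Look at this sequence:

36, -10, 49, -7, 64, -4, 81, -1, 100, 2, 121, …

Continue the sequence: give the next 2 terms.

5, 144

Positions 1, 3, 5, … form one subsequence and positions 2, 4, 6, … form another.
Track A: 36, 49, 64, 81, 100, 121 (perfect squares starting at 6²).
Track B: -10, -7, -4, -1, 2 (arithmetic, step +3).
Position 12 → track B, term 6 = 5.
Term 13 comes from track A (its 7th entry): 144.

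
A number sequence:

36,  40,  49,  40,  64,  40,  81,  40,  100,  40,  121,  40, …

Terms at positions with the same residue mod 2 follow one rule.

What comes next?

144

The terms cycle through 2 interleaved subsequences.
Subsequence A: 36, 49, 64, 81, 100, 121. Consecutive squares n² from n = 6.
Subsequence B: 40, 40, 40, 40, 40, 40. Always 40.
The 13th slot belongs to subsequence A; its 7th term is 144.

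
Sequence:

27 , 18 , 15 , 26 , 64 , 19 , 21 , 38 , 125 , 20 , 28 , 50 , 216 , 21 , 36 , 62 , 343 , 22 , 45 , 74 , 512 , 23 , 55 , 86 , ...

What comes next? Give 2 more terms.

Read the sequence 4 terms at a time; column i is its own pattern.
Track A = 27, 64, 125, 216, 343, 512: the cubes 3³, 4³, 5³, ….
Track B = 18, 19, 20, 21, 22, 23: arithmetic, step +1.
Track C = 15, 21, 28, 36, 45, 55: triangular numbers n(n+1)/2 for n = 5, 6, ….
Track D = 26, 38, 50, 62, 74, 86: arithmetic with common difference +12.
The 25th slot belongs to track A; its 7th term is 729.
The 26th slot belongs to track B; its 7th term is 24.

729, 24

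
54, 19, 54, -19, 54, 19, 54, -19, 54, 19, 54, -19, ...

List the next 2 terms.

54, 19

The terms cycle through 2 interleaved subsequences.
Track A: 54, 54, 54, 54, 54, 54. The constant sequence 54.
Track B: 19, -19, 19, -19, 19, -19. Oscillating between 19 and -19.
Position 13 falls in track A as its term 7, giving 54.
Position 14 falls in track B as its term 7, giving 19.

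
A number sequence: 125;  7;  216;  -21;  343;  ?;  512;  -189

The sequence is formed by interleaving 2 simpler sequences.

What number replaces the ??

63

Split by position mod 2 into 2 tracks.
Track A: 125, 216, 343, 512 — the cubes 5³, 6³, 7³, ….
Track B: 7, -21, ?, -189 — a geometric progression (common ratio -3).
So the missing entry in track B is 63.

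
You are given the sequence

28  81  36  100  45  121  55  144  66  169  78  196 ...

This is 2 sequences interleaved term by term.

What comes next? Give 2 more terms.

91, 225

The terms cycle through 2 interleaved subsequences.
Subsequence A: 28, 36, 45, 55, 66, 78 — the triangular numbers T_7, T_8, ….
Subsequence B: 81, 100, 121, 144, 169, 196 — the squares 9², 10², 11², ….
Position 13 → subsequence A, term 7 = 91.
Position 14 → subsequence B, term 7 = 225.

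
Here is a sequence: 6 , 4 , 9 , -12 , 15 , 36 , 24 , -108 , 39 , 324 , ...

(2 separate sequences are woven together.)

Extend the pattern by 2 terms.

63, -972

The terms cycle through 2 interleaved subsequences.
Stream A: 6, 9, 15, 24, 39 (a Fibonacci-like recurrence a_n = a_{n-1} + a_{n-2}).
Stream B: 4, -12, 36, -108, 324 (multiplying by -3 each time).
The 11th slot belongs to stream A; its 6th term is 63.
Position 12 → stream B, term 6 = -972.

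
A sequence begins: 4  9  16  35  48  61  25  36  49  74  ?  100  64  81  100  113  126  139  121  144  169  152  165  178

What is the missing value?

Positions follow the repeating pattern AAABBB; grouping by letter gives 2 tracks.
Stream A: 4, 9, 16, 25, 36, 49, 64, 81, 100, 121, 144, 169. Consecutive squares n² from n = 2.
Stream B: 35, 48, 61, 74, ?, 100, 113, 126, 139, 152, 165, 178. Arithmetic, step +13.
Filling stream B at index 5 by its rule yields 87.

87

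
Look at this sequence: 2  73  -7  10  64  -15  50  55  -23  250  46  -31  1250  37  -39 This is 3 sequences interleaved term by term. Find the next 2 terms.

6250, 28

Split by position mod 3 into 3 tracks.
Track A: 2, 10, 50, 250, 1250 (a geometric progression (common ratio 5)).
Track B: 73, 64, 55, 46, 37 (arithmetic, step −9).
Track C: -7, -15, -23, -31, -39 (linear: a_n = 1 − 8·n).
The 16th slot belongs to track A; its 6th term is 6250.
Position 17 → track B, term 6 = 28.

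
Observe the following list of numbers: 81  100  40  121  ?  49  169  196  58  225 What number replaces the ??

144

Positions follow the repeating pattern AAB; grouping by letter gives 2 tracks.
Track A: 81, 100, 121, ?, 169, 196, 225. Consecutive squares n² from n = 9.
Track B: 40, 49, 58. Adding 9 each time.
The gap is track A's term 4; the rule gives 144.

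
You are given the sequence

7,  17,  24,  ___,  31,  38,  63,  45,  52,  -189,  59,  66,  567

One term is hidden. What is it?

-21

The slot pattern repeats as ABB (period 3), so there are 2 interleaved tracks.
Track A: 7, ?, 63, -189, 567. Multiplying by -3 each time.
Track B: 17, 24, 31, 38, 45, 52, 59, 66. Arithmetic with common difference +7.
So the missing entry in track A is -21.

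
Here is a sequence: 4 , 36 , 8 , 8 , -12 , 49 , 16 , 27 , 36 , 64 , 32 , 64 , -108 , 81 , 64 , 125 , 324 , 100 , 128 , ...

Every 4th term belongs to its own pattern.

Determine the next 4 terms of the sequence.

Split by position mod 4 into 4 tracks.
Track A: 4, -12, 36, -108, 324 (a geometric progression (common ratio -3)).
Track B: 36, 49, 64, 81, 100 (the squares 6², 7², 8², …).
Track C: 8, 16, 32, 64, 128 (powers 2^3, 2^4, 2^5, …).
Track D: 8, 27, 64, 125 (perfect cubes starting at 2³).
The 20th slot belongs to track D; its 5th term is 216.
The 21st slot belongs to track A; its 6th term is -972.
Position 22 → track B, term 6 = 121.
The 23rd slot belongs to track C; its 6th term is 256.

216, -972, 121, 256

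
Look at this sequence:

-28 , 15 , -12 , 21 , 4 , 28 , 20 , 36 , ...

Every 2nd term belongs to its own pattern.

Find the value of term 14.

66

Positions 1, 3, 5, … form one subsequence and positions 2, 4, 6, … form another.
Stream A: -28, -12, 4, 20. Adding 16 each time.
Stream B: 15, 21, 28, 36. Triangular numbers starting at T_5.
Position 14 → stream B, term 7 = 66.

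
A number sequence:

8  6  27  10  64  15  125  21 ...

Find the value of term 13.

Positions 1, 3, 5, … form one subsequence and positions 2, 4, 6, … form another.
Subsequence A: 8, 27, 64, 125 — consecutive cubes n³ from n = 2.
Subsequence B: 6, 10, 15, 21 — triangular numbers n(n+1)/2 for n = 3, 4, ….
Term 13 comes from subsequence A (its 7th entry): 512.

512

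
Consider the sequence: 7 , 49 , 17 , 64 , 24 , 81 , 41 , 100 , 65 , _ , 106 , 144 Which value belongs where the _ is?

The terms cycle through 2 interleaved subsequences.
Stream A: 7, 17, 24, 41, 65, 106 — Fibonacci-style (each term is the sum of the two before it).
Stream B: 49, 64, 81, 100, ?, 144 — perfect squares starting at 7².
Filling stream B at index 5 by its rule yields 121.

121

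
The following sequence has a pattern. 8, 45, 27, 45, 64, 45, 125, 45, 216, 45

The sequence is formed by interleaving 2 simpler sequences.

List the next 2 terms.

Odd-indexed and even-indexed terms follow separate rules.
Track A: 8, 27, 64, 125, 216. Consecutive cubes n³ from n = 2.
Track B: 45, 45, 45, 45, 45. Constant 45.
Term 11 comes from track A (its 6th entry): 343.
Term 12 comes from track B (its 6th entry): 45.

343, 45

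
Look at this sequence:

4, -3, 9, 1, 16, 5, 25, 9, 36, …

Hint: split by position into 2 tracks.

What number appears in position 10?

Odd-indexed and even-indexed terms follow separate rules.
Stream A: 4, 9, 16, 25, 36. The squares 2², 3², 4², ….
Stream B: -3, 1, 5, 9. Arithmetic, step +4.
Position 10 falls in stream B as its term 5, giving 13.

13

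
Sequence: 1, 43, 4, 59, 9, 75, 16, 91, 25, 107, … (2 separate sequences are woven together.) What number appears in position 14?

139

Split by position mod 2 into 2 tracks.
Stream A: 1, 4, 9, 16, 25. Consecutive squares n² from n = 1.
Stream B: 43, 59, 75, 91, 107. Arithmetic with common difference +16.
Term 14 comes from stream B (its 7th entry): 139.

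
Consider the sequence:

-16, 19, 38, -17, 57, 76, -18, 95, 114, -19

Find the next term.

133

Positions follow the repeating pattern ABB; grouping by letter gives 2 tracks.
Track A: -16, -17, -18, -19 — arithmetic, step −1.
Track B: 19, 38, 57, 76, 95, 114 — linear: a_n = 19·n.
Position 11 → track B, term 7 = 133.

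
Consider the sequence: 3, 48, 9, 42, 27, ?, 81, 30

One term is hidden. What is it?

Taking every 2nd term gives 2 separate tracks.
Track A: 3, 9, 27, 81 — powers of 3.
Track B: 48, 42, ?, 30 — subtracting 6 each time.
Track B's pattern makes the blank 36.

36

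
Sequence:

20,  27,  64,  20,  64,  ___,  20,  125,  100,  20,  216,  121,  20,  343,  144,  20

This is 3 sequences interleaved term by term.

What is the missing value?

Taking every 3rd term gives 3 separate tracks.
Track A is 20, 20, 20, 20, 20, 20, which is always 20.
Track B is 27, 64, 125, 216, 343, which is the cubes 3³, 4³, 5³, ….
Track C is 64, ?, 100, 121, 144, which is the squares 8², 9², 10², ….
Track C's pattern makes the blank 81.

81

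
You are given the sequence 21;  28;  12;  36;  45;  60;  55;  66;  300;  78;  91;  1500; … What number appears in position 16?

Positions follow the repeating pattern AAB; grouping by letter gives 2 tracks.
Subsequence A: 21, 28, 36, 45, 55, 66, 78, 91 (triangular numbers n(n+1)/2 for n = 6, 7, …).
Subsequence B: 12, 60, 300, 1500 (geometric with ratio 5).
Position 16 → subsequence A, term 11 = 136.

136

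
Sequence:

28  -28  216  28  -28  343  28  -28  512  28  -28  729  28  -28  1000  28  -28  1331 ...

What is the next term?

28

The slot pattern repeats as AAB (period 3), so there are 2 interleaved tracks.
Subsequence A: 28, -28, 28, -28, 28, -28, 28, -28, 28, -28, 28, -28 — alternating ±28.
Subsequence B: 216, 343, 512, 729, 1000, 1331 — the cubes 6³, 7³, 8³, ….
The 19th slot belongs to subsequence A; its 13th term is 28.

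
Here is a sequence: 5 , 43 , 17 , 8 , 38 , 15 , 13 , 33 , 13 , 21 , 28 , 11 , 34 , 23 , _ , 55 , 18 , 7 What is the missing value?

9

Read the sequence 3 terms at a time; column i is its own pattern.
Track A: 5, 8, 13, 21, 34, 55 (a Fibonacci-like recurrence a_n = a_{n-1} + a_{n-2}).
Track B: 43, 38, 33, 28, 23, 18 (linear: a_n = 48 − 5·n).
Track C: 17, 15, 13, 11, ?, 7 (arithmetic, step −2).
Track C's pattern makes the blank 9.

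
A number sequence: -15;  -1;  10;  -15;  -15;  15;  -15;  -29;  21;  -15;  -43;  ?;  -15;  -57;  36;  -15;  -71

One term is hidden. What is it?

28

Split by position mod 3 into 3 tracks.
Stream A is -15, -15, -15, -15, -15, -15, which is constant -15.
Stream B is -1, -15, -29, -43, -57, -71, which is arithmetic, step −14.
Stream C is 10, 15, 21, ?, 36, which is triangular numbers n(n+1)/2 for n = 4, 5, ….
Filling stream C at index 4 by its rule yields 28.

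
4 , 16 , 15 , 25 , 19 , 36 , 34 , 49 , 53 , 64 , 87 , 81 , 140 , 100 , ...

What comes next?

Split by position mod 2 into 2 tracks.
Subsequence A is 4, 15, 19, 34, 53, 87, 140, which is a Fibonacci-like recurrence a_n = a_{n-1} + a_{n-2}.
Subsequence B is 16, 25, 36, 49, 64, 81, 100, which is consecutive squares n² from n = 4.
The 15th slot belongs to subsequence A; its 8th term is 227.

227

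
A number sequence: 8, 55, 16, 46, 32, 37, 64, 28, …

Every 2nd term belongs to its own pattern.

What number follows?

128

Odd-indexed and even-indexed terms follow separate rules.
Stream A: 8, 16, 32, 64. A geometric progression (common ratio 2).
Stream B: 55, 46, 37, 28. Linear: a_n = 64 − 9·n.
Position 9 → stream A, term 5 = 128.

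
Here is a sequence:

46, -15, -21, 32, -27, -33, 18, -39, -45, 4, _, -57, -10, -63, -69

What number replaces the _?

The slot pattern repeats as ABB (period 3), so there are 2 interleaved tracks.
Stream A: 46, 32, 18, 4, -10 — arithmetic with common difference −14.
Stream B: -15, -21, -27, -33, -39, -45, ?, -57, -63, -69 — arithmetic with common difference −6.
Filling stream B at index 7 by its rule yields -51.

-51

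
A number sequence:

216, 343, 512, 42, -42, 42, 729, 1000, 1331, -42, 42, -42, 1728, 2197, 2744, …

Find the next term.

The slot pattern repeats as AAABBB (period 6), so there are 2 interleaved tracks.
Track A: 216, 343, 512, 729, 1000, 1331, 1728, 2197, 2744 (perfect cubes starting at 6³).
Track B: 42, -42, 42, -42, 42, -42 (alternating ±42).
The 16th slot belongs to track B; its 7th term is 42.

42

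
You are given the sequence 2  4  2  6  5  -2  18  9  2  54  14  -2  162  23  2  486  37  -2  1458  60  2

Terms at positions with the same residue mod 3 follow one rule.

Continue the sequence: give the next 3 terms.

4374, 97, -2

Read the sequence 3 terms at a time; column i is its own pattern.
Track A: 2, 6, 18, 54, 162, 486, 1458 — a geometric progression (common ratio 3).
Track B: 4, 5, 9, 14, 23, 37, 60 — each term equals the sum of the previous two.
Track C: 2, -2, 2, -2, 2, -2, 2 — oscillating between 2 and -2.
Position 22 falls in track A as its term 8, giving 4374.
Position 23 falls in track B as its term 8, giving 97.
Position 24 falls in track C as its term 8, giving -2.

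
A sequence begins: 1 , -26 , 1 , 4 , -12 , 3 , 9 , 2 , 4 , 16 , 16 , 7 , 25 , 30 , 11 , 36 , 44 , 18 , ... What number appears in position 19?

Taking every 3rd term gives 3 separate tracks.
Track A is 1, 4, 9, 16, 25, 36, which is consecutive squares n² from n = 1.
Track B is -26, -12, 2, 16, 30, 44, which is linear: a_n = -40 + 14·n.
Track C is 1, 3, 4, 7, 11, 18, which is Fibonacci-style (each term is the sum of the two before it).
Term 19 comes from track A (its 7th entry): 49.

49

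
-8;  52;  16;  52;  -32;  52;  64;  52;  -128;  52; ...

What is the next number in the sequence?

The terms cycle through 2 interleaved subsequences.
Track A: -8, 16, -32, 64, -128. Geometric, ×-2 each step.
Track B: 52, 52, 52, 52, 52. Constant 52.
Position 11 → track A, term 6 = 256.

256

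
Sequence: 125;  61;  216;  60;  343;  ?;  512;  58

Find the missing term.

Odd-indexed and even-indexed terms follow separate rules.
Subsequence A: 125, 216, 343, 512 (perfect cubes starting at 5³).
Subsequence B: 61, 60, ?, 58 (subtracting 1 each time).
So the missing entry in subsequence B is 59.

59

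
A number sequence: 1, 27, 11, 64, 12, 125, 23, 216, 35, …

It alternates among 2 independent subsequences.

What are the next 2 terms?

The terms cycle through 2 interleaved subsequences.
Track A: 1, 11, 12, 23, 35 — each term equals the sum of the previous two.
Track B: 27, 64, 125, 216 — the cubes 3³, 4³, 5³, ….
Position 10 → track B, term 5 = 343.
Position 11 falls in track A as its term 6, giving 58.

343, 58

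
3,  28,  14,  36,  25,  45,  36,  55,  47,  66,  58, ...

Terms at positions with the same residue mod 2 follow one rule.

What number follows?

78

Positions 1, 3, 5, … form one subsequence and positions 2, 4, 6, … form another.
Stream A: 3, 14, 25, 36, 47, 58 — arithmetic with common difference +11.
Stream B: 28, 36, 45, 55, 66 — the triangular numbers T_7, T_8, ….
Term 12 comes from stream B (its 6th entry): 78.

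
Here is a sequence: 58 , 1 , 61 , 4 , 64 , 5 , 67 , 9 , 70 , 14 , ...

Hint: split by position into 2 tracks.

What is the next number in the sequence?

73

Odd-indexed and even-indexed terms follow separate rules.
Subsequence A: 58, 61, 64, 67, 70 (arithmetic, step +3).
Subsequence B: 1, 4, 5, 9, 14 (a Fibonacci-like recurrence a_n = a_{n-1} + a_{n-2}).
Position 11 falls in subsequence A as its term 6, giving 73.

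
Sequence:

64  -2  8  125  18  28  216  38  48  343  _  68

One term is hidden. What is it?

58

The slot pattern repeats as ABB (period 3), so there are 2 interleaved tracks.
Subsequence A = 64, 125, 216, 343: the cubes 4³, 5³, 6³, ….
Subsequence B = -2, 8, 18, 28, 38, 48, ?, 68: linear: a_n = -12 + 10·n.
So the missing entry in subsequence B is 58.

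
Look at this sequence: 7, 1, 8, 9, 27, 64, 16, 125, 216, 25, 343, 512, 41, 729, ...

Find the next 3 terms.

1000, 66, 1331

Positions follow the repeating pattern ABB; grouping by letter gives 2 tracks.
Stream A: 7, 9, 16, 25, 41 — a Fibonacci-like recurrence a_n = a_{n-1} + a_{n-2}.
Stream B: 1, 8, 27, 64, 125, 216, 343, 512, 729 — consecutive cubes n³ from n = 1.
Position 15 falls in stream B as its term 10, giving 1000.
Term 16 comes from stream A (its 6th entry): 66.
Position 17 → stream B, term 11 = 1331.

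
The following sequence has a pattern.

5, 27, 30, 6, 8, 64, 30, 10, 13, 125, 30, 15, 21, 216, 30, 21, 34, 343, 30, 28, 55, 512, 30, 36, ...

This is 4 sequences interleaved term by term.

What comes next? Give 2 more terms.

89, 729

Taking every 4th term gives 4 separate tracks.
Stream A: 5, 8, 13, 21, 34, 55 — each term equals the sum of the previous two.
Stream B: 27, 64, 125, 216, 343, 512 — consecutive cubes n³ from n = 3.
Stream C: 30, 30, 30, 30, 30, 30 — constant 30.
Stream D: 6, 10, 15, 21, 28, 36 — triangular numbers starting at T_3.
Position 25 → stream A, term 7 = 89.
Position 26 falls in stream B as its term 7, giving 729.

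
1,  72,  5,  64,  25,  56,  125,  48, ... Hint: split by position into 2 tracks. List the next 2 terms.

Positions 1, 3, 5, … form one subsequence and positions 2, 4, 6, … form another.
Stream A: 1, 5, 25, 125. Powers of 5.
Stream B: 72, 64, 56, 48. Arithmetic with common difference −8.
The 9th slot belongs to stream A; its 5th term is 625.
Term 10 comes from stream B (its 5th entry): 40.

625, 40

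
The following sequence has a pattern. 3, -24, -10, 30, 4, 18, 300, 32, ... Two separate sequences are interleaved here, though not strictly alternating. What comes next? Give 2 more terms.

The slot pattern repeats as ABB (period 3), so there are 2 interleaved tracks.
Subsequence A = 3, 30, 300: geometric with ratio 10.
Subsequence B = -24, -10, 4, 18, 32: linear: a_n = -38 + 14·n.
Term 9 comes from subsequence B (its 6th entry): 46.
Term 10 comes from subsequence A (its 4th entry): 3000.

46, 3000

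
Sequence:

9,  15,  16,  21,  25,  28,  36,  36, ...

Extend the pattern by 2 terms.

49, 45

Split by position mod 2 into 2 tracks.
Track A: 9, 16, 25, 36 (the squares 3², 4², 5², …).
Track B: 15, 21, 28, 36 (triangular numbers n(n+1)/2 for n = 5, 6, …).
Position 9 falls in track A as its term 5, giving 49.
Term 10 comes from track B (its 5th entry): 45.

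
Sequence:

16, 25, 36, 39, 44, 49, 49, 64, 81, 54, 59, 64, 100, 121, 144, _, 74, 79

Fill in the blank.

Positions follow the repeating pattern AAABBB; grouping by letter gives 2 tracks.
Track A: 16, 25, 36, 49, 64, 81, 100, 121, 144 — the squares 4², 5², 6², ….
Track B: 39, 44, 49, 54, 59, 64, ?, 74, 79 — adding 5 each time.
So the missing entry in track B is 69.

69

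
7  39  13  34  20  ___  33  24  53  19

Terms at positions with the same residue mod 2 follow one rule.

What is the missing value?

29

Positions 1, 3, 5, … form one subsequence and positions 2, 4, 6, … form another.
Track A: 7, 13, 20, 33, 53 — Fibonacci-style (each term is the sum of the two before it).
Track B: 39, 34, ?, 24, 19 — subtracting 5 each time.
The gap is track B's term 3; the rule gives 29.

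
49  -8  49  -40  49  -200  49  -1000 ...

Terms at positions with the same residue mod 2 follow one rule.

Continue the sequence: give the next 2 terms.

Positions 1, 3, 5, … form one subsequence and positions 2, 4, 6, … form another.
Track A: 49, 49, 49, 49. Constant 49.
Track B: -8, -40, -200, -1000. Multiplying by 5 each time.
Term 9 comes from track A (its 5th entry): 49.
Position 10 → track B, term 5 = -5000.

49, -5000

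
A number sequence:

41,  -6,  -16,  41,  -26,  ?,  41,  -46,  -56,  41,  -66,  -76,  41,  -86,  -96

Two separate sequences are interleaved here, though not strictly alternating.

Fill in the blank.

-36

Positions follow the repeating pattern ABB; grouping by letter gives 2 tracks.
Stream A is 41, 41, 41, 41, 41, which is the constant sequence 41.
Stream B is -6, -16, -26, ?, -46, -56, -66, -76, -86, -96, which is linear: a_n = 4 − 10·n.
Stream B's pattern makes the blank -36.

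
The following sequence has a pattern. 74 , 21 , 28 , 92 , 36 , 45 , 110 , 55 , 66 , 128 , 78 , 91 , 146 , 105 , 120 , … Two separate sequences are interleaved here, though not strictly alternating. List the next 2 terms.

164, 136

Positions follow the repeating pattern ABB; grouping by letter gives 2 tracks.
Track A: 74, 92, 110, 128, 146 (linear: a_n = 56 + 18·n).
Track B: 21, 28, 36, 45, 55, 66, 78, 91, 105, 120 (triangular numbers n(n+1)/2 for n = 6, 7, …).
Term 16 comes from track A (its 6th entry): 164.
Position 17 falls in track B as its term 11, giving 136.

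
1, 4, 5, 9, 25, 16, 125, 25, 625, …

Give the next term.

36

Split by position mod 2 into 2 tracks.
Track A: 1, 5, 25, 125, 625 (successive powers of 5).
Track B: 4, 9, 16, 25 (consecutive squares n² from n = 2).
Position 10 falls in track B as its term 5, giving 36.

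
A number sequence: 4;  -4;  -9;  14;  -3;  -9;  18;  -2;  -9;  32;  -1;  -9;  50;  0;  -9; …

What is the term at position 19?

132

The terms cycle through 3 interleaved subsequences.
Track A = 4, 14, 18, 32, 50: Fibonacci-style (each term is the sum of the two before it).
Track B = -4, -3, -2, -1, 0: linear: a_n = -5 + n.
Track C = -9, -9, -9, -9, -9: the constant sequence -9.
Position 19 → track A, term 7 = 132.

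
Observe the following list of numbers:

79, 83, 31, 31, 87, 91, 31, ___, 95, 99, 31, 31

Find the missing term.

Positions follow the repeating pattern AABB; grouping by letter gives 2 tracks.
Track A is 79, 83, 87, 91, 95, 99, which is arithmetic with common difference +4.
Track B is 31, 31, 31, ?, 31, 31, which is constant 31.
So the missing entry in track B is 31.

31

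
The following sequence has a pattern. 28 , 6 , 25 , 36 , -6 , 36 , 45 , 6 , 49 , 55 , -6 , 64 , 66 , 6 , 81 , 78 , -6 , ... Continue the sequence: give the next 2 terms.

The terms cycle through 3 interleaved subsequences.
Stream A is 28, 36, 45, 55, 66, 78, which is the triangular numbers T_7, T_8, ….
Stream B is 6, -6, 6, -6, 6, -6, which is the oscillation 6·(−1)^(n+1).
Stream C is 25, 36, 49, 64, 81, which is perfect squares starting at 5².
Position 18 → stream C, term 6 = 100.
Term 19 comes from stream A (its 7th entry): 91.

100, 91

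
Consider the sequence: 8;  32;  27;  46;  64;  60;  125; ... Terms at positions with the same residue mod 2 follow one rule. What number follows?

Odd-indexed and even-indexed terms follow separate rules.
Subsequence A: 8, 27, 64, 125 (consecutive cubes n³ from n = 2).
Subsequence B: 32, 46, 60 (linear: a_n = 18 + 14·n).
Term 8 comes from subsequence B (its 4th entry): 74.

74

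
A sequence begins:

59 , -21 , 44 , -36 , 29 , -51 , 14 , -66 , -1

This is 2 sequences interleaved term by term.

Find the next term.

-81

Split by position mod 2 into 2 tracks.
Track A: 59, 44, 29, 14, -1. Subtracting 15 each time.
Track B: -21, -36, -51, -66. Arithmetic with common difference −15.
Position 10 falls in track B as its term 5, giving -81.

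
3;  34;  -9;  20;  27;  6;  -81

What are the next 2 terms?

Odd-indexed and even-indexed terms follow separate rules.
Stream A: 3, -9, 27, -81 (multiplying by -3 each time).
Stream B: 34, 20, 6 (arithmetic with common difference −14).
Position 8 → stream B, term 4 = -8.
Term 9 comes from stream A (its 5th entry): 243.

-8, 243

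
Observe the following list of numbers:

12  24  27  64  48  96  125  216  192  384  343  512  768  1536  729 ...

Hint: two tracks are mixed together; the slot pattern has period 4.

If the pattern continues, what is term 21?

12288

Reading positions in blocks of 4 reveals the pattern AABB — 2 tracks woven together.
Subsequence A: 12, 24, 48, 96, 192, 384, 768, 1536 — geometric, ×2 each step.
Subsequence B: 27, 64, 125, 216, 343, 512, 729 — perfect cubes starting at 3³.
The 21st slot belongs to subsequence A; its 11th term is 12288.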